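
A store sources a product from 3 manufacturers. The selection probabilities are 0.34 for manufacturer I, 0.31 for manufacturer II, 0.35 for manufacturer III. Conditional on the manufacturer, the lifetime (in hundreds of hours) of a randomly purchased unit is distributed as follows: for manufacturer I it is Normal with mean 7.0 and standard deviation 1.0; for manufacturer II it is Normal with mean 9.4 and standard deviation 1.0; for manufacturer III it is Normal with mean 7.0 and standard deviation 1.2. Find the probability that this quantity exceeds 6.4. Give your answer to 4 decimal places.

Conditional on each manufacturer, P(X > 6.4): I: 0.725747; II: 0.99865; III: 0.691462.
By total probability, P(X > 6.4) = 0.34·0.725747 + 0.31·0.99865 + 0.35·0.691462 = 0.798347.

0.7983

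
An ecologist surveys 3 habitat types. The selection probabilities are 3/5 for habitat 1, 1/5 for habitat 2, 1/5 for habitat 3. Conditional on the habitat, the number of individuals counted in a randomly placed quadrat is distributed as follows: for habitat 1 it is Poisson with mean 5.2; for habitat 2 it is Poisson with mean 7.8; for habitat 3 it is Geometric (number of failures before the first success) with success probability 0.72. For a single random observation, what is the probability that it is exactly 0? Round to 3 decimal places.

Conditional on each habitat, P(X = 0): 1: 0.00551656; 2: 0.000409735; 3: 0.72.
By total probability, P(X = 0) = 0.6·0.00551656 + 0.2·0.000409735 + 0.2·0.72 = 0.147392.

0.147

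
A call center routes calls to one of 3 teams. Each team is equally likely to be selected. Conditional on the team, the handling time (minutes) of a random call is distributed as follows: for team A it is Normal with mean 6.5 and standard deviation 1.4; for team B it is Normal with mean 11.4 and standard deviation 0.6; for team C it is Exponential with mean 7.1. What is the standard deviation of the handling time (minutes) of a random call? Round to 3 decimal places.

4.726

Per component, A: μ=6.5, E[X²]=44.21; B: μ=11.4, E[X²]=130.32; C: μ=7.1, E[X²]=100.82.
E[X] = 0.333333·6.5 + 0.333333·11.4 + 0.333333·7.1 = 8.33333.
E[X²] = 0.333333·44.21 + 0.333333·130.32 + 0.333333·100.82 = 91.7833.
Var(X) = E[X²] − (E[X])² = 91.7833 − 69.4444 = 22.3389.
SD(X) = √22.3389 = 4.7264.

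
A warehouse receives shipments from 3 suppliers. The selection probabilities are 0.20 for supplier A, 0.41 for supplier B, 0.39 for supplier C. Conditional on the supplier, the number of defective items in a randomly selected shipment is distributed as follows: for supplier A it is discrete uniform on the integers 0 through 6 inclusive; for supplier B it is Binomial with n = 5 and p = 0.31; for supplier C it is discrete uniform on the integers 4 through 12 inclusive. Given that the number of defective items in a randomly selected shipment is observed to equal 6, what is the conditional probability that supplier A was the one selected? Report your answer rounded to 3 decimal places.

Likelihoods P(X=6 | ·): A: 0.142857; B: 0; C: 0.111111.
Posterior ∝ prior × likelihood. Numerator for A: 0.2·0.142857 = 0.0285714.
Normalizing constant: 0.2·0.142857 + 0.41·0 + 0.39·0.111111 = 0.0719048.
P(A | observation) = 0.0285714 / 0.0719048 = 0.397351.

0.397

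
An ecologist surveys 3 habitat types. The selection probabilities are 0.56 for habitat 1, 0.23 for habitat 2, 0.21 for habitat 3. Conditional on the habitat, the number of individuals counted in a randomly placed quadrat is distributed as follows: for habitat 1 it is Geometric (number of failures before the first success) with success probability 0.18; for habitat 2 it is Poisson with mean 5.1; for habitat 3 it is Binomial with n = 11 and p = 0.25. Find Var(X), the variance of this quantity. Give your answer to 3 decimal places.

Per component, 1: μ=4.55556, E[X²]=46.0617; 2: μ=5.1, E[X²]=31.11; 3: μ=2.75, E[X²]=9.625.
E[X] = 0.56·4.55556 + 0.23·5.1 + 0.21·2.75 = 4.30161.
E[X²] = 0.56·46.0617 + 0.23·31.11 + 0.21·9.625 = 34.9711.
Var(X) = E[X²] − (E[X])² = 34.9711 − 18.5039 = 16.4673.

16.467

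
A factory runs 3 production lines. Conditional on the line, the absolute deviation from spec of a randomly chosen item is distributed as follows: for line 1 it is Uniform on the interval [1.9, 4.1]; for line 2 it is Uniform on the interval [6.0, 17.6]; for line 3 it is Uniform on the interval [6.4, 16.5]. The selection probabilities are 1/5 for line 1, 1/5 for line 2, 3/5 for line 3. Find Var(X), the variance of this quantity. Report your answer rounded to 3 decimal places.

19.104

Per component, 1: μ=3, E[X²]=9.40333; 2: μ=11.8, E[X²]=150.453; 3: μ=11.45, E[X²]=139.603.
E[X] = 0.2·3 + 0.2·11.8 + 0.6·11.45 = 9.83.
E[X²] = 0.2·9.40333 + 0.2·150.453 + 0.6·139.603 = 115.733.
Var(X) = E[X²] − (E[X])² = 115.733 − 96.6289 = 19.1044.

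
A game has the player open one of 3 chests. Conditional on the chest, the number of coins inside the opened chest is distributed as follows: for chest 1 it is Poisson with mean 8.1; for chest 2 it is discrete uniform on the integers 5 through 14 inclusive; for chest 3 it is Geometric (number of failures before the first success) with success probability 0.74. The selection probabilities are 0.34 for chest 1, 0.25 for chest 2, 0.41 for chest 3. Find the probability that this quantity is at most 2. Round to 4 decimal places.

Conditional on each chest, P(X ≤ 2): 1: 0.0127198; 2: 0; 3: 0.982424.
By total probability, P(X ≤ 2) = 0.34·0.0127198 + 0.25·0 + 0.41·0.982424 = 0.407119.

0.4071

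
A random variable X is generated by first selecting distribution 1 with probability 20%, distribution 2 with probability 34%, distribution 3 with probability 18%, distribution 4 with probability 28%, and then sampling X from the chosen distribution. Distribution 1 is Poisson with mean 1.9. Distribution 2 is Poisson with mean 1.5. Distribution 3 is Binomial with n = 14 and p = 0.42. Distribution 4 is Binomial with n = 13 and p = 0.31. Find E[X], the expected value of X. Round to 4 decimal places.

Component means — 1: 1.9; 2: 1.5; 3: 5.88; 4: 4.03.
E[X] = 0.2·1.9 + 0.34·1.5 + 0.18·5.88 + 0.28·4.03 = 3.0768.

3.0768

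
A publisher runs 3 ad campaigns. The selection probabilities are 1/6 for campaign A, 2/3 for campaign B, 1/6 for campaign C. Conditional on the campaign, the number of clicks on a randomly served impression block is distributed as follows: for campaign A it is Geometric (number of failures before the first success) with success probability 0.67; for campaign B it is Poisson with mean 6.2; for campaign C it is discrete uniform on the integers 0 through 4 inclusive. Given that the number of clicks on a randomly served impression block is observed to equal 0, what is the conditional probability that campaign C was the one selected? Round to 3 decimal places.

0.228

Likelihoods P(X=0 | ·): A: 0.67; B: 0.00202943; C: 0.2.
Posterior ∝ prior × likelihood. Numerator for C: 0.166667·0.2 = 0.0333333.
Normalizing constant: 0.166667·0.67 + 0.666667·0.00202943 + 0.166667·0.2 = 0.146353.
P(C | observation) = 0.0333333 / 0.146353 = 0.22776.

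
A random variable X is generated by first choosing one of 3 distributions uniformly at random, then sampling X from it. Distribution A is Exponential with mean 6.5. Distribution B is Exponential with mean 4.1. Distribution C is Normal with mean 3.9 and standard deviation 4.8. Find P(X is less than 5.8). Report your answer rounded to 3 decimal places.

Conditional on each component, P(X < 5.8): A: 0.590291; B: 0.756985; C: 0.653886.
By total probability, P(X < 5.8) = 0.333333·0.590291 + 0.333333·0.756985 + 0.333333·0.653886 = 0.667054.

0.667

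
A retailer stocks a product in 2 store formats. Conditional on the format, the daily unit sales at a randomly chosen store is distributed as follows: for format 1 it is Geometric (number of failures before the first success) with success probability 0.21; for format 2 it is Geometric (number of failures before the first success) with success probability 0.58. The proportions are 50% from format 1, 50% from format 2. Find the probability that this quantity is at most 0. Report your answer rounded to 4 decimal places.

0.3950

Conditional on each format, P(X ≤ 0): 1: 0.21; 2: 0.58.
By total probability, P(X ≤ 0) = 0.5·0.21 + 0.5·0.58 = 0.395.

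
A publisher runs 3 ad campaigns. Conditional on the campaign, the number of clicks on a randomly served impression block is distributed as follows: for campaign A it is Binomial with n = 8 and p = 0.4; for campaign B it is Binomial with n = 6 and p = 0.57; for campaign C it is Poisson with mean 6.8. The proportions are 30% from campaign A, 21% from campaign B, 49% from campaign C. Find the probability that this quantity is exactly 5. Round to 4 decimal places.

Conditional on each campaign, P(X = 5): A: 0.123863; B: 0.155237; C: 0.134946.
By total probability, P(X = 5) = 0.3·0.123863 + 0.21·0.155237 + 0.49·0.134946 = 0.135882.

0.1359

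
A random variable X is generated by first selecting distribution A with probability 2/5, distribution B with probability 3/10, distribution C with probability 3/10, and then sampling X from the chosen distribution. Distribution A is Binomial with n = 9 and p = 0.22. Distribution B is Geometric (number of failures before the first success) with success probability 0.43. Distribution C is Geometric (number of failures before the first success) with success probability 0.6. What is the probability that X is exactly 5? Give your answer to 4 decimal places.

0.0192

Conditional on each component, P(X = 5): A: 0.024036; B: 0.0258728; C: 0.006144.
By total probability, P(X = 5) = 0.4·0.024036 + 0.3·0.0258728 + 0.3·0.006144 = 0.0192194.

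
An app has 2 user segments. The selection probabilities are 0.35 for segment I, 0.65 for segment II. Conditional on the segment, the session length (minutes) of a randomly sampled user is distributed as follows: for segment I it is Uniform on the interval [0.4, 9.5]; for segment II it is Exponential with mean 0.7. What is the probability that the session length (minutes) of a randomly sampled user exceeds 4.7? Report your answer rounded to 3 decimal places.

0.185

Conditional on each segment, P(X > 4.7): I: 0.527473; II: 0.00121345.
By total probability, P(X > 4.7) = 0.35·0.527473 + 0.65·0.00121345 = 0.185404.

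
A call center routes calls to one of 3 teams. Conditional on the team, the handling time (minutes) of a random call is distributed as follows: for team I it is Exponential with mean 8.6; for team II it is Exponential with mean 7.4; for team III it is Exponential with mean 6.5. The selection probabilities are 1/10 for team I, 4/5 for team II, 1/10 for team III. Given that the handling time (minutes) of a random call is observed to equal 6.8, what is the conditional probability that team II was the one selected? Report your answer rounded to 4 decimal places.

Likelihoods f(6.8 | ·): I: 0.0527358; II: 0.0539122; III: 0.054044.
Posterior ∝ prior × likelihood. Numerator for II: 0.8·0.0539122 = 0.0431297.
Normalizing constant: 0.1·0.0527358 + 0.8·0.0539122 + 0.1·0.054044 = 0.0538077.
P(II | observation) = 0.0431297 / 0.0538077 = 0.801553.

0.8016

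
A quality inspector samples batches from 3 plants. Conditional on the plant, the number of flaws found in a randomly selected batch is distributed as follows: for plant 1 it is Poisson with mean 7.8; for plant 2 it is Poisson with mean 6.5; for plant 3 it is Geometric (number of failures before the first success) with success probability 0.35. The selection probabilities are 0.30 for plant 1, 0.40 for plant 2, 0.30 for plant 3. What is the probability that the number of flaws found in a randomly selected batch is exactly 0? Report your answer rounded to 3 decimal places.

0.106

Conditional on each plant, P(X = 0): 1: 0.000409735; 2: 0.00150344; 3: 0.35.
By total probability, P(X = 0) = 0.3·0.000409735 + 0.4·0.00150344 + 0.3·0.35 = 0.105724.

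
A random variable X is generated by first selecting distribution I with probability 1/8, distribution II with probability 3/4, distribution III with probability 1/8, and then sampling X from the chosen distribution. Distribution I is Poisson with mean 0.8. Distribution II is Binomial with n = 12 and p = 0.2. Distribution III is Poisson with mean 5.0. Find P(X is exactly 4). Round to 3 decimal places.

Conditional on each component, P(X = 4): I: 0.00766855; II: 0.132876; III: 0.175467.
By total probability, P(X = 4) = 0.125·0.00766855 + 0.75·0.132876 + 0.125·0.175467 = 0.122549.

0.123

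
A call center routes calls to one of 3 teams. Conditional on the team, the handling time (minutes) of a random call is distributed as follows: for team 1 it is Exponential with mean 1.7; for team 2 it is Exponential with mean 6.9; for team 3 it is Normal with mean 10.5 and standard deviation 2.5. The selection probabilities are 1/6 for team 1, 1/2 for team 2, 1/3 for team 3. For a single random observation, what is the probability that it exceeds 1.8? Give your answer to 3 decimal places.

0.776

Conditional on each team, P(X > 1.8): 1: 0.346864; 2: 0.770381; 3: 0.999749.
By total probability, P(X > 1.8) = 0.166667·0.346864 + 0.5·0.770381 + 0.333333·0.999749 = 0.776251.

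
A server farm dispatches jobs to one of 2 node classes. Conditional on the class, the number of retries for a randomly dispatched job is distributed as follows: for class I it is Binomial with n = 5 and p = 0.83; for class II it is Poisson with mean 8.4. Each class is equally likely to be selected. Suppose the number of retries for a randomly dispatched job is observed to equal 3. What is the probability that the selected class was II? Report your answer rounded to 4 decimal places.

0.1185

Likelihoods P(X=3 | ·): I: 0.165246; II: 0.0222133.
Posterior ∝ prior × likelihood. Numerator for II: 0.5·0.0222133 = 0.0111066.
Normalizing constant: 0.5·0.165246 + 0.5·0.0222133 = 0.0937299.
P(II | observation) = 0.0111066 / 0.0937299 = 0.118496.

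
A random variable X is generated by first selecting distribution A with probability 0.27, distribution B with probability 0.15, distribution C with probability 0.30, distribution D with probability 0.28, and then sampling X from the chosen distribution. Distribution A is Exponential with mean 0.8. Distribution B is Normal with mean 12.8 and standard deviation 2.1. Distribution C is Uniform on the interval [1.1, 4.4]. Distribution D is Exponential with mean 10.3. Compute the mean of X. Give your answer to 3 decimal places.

Component means — A: 0.8; B: 12.8; C: 2.75; D: 10.3.
E[X] = 0.27·0.8 + 0.15·12.8 + 0.3·2.75 + 0.28·10.3 = 5.845.

5.845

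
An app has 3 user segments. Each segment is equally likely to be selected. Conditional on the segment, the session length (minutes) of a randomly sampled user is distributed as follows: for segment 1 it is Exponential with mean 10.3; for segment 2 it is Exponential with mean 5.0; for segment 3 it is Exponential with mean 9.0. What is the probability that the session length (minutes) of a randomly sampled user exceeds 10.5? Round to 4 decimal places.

0.2649

Conditional on each segment, P(X > 10.5): 1: 0.360805; 2: 0.122456; 3: 0.311403.
By total probability, P(X > 10.5) = 0.333333·0.360805 + 0.333333·0.122456 + 0.333333·0.311403 = 0.264888.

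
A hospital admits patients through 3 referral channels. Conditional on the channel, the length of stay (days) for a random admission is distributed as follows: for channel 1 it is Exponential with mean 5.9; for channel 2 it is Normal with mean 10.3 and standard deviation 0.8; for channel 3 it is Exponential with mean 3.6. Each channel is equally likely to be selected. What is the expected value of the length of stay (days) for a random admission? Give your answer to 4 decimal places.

6.6000

Component means — 1: 5.9; 2: 10.3; 3: 3.6.
E[X] = 0.333333·5.9 + 0.333333·10.3 + 0.333333·3.6 = 6.6.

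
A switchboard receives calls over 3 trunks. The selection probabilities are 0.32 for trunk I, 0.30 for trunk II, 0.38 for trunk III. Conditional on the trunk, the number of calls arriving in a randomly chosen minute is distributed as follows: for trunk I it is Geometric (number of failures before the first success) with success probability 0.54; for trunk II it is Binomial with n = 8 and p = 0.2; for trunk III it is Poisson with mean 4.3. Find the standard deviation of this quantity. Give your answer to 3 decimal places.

2.203

Per component, I: μ=0.851852, E[X²]=2.30316; II: μ=1.6, E[X²]=3.84; III: μ=4.3, E[X²]=22.79.
E[X] = 0.32·0.851852 + 0.3·1.6 + 0.38·4.3 = 2.38659.
E[X²] = 0.32·2.30316 + 0.3·3.84 + 0.38·22.79 = 10.5492.
Var(X) = E[X²] − (E[X])² = 10.5492 − 5.69582 = 4.85339.
SD(X) = √4.85339 = 2.20304.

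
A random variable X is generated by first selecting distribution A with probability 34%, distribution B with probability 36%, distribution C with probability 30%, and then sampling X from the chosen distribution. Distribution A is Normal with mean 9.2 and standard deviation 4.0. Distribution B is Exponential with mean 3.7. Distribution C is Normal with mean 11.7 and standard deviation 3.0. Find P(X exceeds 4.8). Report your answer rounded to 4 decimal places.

Conditional on each component, P(X > 4.8): A: 0.864334; B: 0.273269; C: 0.989276.
By total probability, P(X > 4.8) = 0.34·0.864334 + 0.36·0.273269 + 0.3·0.989276 = 0.689033.

0.6890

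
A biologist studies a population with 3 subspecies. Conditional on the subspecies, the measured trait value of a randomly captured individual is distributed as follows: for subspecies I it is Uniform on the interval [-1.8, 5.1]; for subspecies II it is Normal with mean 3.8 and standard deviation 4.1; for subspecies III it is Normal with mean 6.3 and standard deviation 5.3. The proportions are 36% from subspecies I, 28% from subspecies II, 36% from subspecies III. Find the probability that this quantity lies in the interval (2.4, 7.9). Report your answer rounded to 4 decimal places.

0.4134

Conditional on each subspecies, P(2.4 < X < 7.9): I: 0.391304; II: 0.474967; III: 0.38772.
By total probability, P(2.4 < X < 7.9) = 0.36·0.391304 + 0.28·0.474967 + 0.36·0.38772 = 0.413439.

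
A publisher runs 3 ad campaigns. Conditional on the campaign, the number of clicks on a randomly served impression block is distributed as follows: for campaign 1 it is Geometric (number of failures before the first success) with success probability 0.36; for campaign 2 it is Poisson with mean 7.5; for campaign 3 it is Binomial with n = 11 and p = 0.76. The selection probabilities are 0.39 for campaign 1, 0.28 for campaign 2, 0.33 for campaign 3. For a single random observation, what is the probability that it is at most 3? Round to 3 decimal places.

Conditional on each campaign, P(X ≤ 3): 1: 0.832228; 2: 0.0591455; 3: 0.000886665.
By total probability, P(X ≤ 3) = 0.39·0.832228 + 0.28·0.0591455 + 0.33·0.000886665 = 0.341422.

0.341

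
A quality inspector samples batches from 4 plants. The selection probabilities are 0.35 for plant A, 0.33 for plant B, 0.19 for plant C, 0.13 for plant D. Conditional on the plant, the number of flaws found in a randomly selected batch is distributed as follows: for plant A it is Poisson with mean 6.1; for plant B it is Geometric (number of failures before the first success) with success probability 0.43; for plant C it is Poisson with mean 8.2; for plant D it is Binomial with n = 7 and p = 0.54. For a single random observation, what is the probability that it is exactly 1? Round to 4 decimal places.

0.0908

Conditional on each plant, P(X = 1): A: 0.0136815; B: 0.2451; C: 0.00225216; D: 0.0358128.
By total probability, P(X = 1) = 0.35·0.0136815 + 0.33·0.2451 + 0.19·0.00225216 + 0.13·0.0358128 = 0.0907551.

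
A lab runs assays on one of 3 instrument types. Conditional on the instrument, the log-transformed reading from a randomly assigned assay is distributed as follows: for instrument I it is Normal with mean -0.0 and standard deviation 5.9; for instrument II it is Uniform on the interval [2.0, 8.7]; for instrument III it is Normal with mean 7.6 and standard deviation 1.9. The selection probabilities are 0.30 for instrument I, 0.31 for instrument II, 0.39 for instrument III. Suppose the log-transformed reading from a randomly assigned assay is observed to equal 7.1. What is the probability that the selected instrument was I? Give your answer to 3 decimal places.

0.073

Likelihoods f(7.1 | ·): I: 0.0327791; II: 0.149254; III: 0.202824.
Posterior ∝ prior × likelihood. Numerator for I: 0.3·0.0327791 = 0.00983373.
Normalizing constant: 0.3·0.0327791 + 0.31·0.149254 + 0.39·0.202824 = 0.135204.
P(I | observation) = 0.00983373 / 0.135204 = 0.0727327.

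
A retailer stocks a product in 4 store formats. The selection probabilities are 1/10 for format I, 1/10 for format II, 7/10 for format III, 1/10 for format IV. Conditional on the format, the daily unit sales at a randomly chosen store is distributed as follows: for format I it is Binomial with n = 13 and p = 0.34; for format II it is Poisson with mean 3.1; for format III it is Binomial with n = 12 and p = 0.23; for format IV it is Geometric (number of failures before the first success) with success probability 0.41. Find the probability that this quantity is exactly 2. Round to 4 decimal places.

0.2243

Conditional on each format, P(X = 2): I: 0.0933331; II: 0.216461; III: 0.255804; IV: 0.142721.
By total probability, P(X = 2) = 0.1·0.0933331 + 0.1·0.216461 + 0.7·0.255804 + 0.1·0.142721 = 0.224314.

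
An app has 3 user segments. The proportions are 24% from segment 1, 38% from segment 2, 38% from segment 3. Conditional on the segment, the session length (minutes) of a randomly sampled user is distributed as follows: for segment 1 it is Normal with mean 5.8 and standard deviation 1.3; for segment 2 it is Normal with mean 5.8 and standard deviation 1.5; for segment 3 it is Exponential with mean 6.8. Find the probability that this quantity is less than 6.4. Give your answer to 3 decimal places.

0.643

Conditional on each segment, P(X < 6.4): 1: 0.677794; 2: 0.655422; 3: 0.609831.
By total probability, P(X < 6.4) = 0.24·0.677794 + 0.38·0.655422 + 0.38·0.609831 = 0.643467.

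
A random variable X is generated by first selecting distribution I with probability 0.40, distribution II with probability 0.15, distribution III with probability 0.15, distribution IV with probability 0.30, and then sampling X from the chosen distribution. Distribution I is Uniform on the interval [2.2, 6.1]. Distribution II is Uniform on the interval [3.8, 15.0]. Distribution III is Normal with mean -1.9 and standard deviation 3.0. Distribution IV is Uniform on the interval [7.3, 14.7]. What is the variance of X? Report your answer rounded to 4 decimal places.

24.7513

Per component, I: μ=4.15, E[X²]=18.49; II: μ=9.4, E[X²]=98.8133; III: μ=-1.9, E[X²]=12.61; IV: μ=11, E[X²]=125.563.
E[X] = 0.4·4.15 + 0.15·9.4 + 0.15·-1.9 + 0.3·11 = 6.085.
E[X²] = 0.4·18.49 + 0.15·98.8133 + 0.15·12.61 + 0.3·125.563 = 61.7785.
Var(X) = E[X²] − (E[X])² = 61.7785 − 37.0272 = 24.7513.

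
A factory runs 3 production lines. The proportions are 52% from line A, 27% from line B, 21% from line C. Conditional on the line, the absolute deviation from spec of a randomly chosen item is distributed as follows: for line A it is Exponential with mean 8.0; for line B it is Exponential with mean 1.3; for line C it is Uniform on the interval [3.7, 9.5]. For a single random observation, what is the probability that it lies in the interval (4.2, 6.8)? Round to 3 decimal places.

0.189

Conditional on each line, P(4.2 < X < 6.8): A: 0.16414; B: 0.0341777; C: 0.448276.
By total probability, P(4.2 < X < 6.8) = 0.52·0.16414 + 0.27·0.0341777 + 0.21·0.448276 = 0.188719.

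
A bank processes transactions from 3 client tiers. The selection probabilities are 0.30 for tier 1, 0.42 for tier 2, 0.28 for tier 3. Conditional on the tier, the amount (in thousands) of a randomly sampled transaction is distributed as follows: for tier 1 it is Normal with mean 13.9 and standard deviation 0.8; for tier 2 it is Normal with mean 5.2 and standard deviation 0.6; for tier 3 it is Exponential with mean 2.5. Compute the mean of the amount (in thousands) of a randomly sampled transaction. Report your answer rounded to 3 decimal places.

Component means — 1: 13.9; 2: 5.2; 3: 2.5.
E[X] = 0.3·13.9 + 0.42·5.2 + 0.28·2.5 = 7.054.

7.054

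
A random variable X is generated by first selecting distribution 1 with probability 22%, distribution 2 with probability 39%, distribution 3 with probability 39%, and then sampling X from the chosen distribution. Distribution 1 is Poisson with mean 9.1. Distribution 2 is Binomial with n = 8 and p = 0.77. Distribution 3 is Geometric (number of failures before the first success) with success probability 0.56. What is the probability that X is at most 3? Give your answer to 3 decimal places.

Conditional on each component, P(X ≤ 3): 1: 0.019776; 2: 0.0191302; 3: 0.962519.
By total probability, P(X ≤ 3) = 0.22·0.019776 + 0.39·0.0191302 + 0.39·0.962519 = 0.387194.

0.387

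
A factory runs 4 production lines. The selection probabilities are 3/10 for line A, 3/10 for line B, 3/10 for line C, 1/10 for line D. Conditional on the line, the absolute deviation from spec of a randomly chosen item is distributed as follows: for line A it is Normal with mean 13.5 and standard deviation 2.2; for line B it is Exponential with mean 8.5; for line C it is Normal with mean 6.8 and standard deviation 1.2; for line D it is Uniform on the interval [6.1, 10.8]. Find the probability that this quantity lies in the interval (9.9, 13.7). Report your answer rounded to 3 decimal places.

Conditional on each line, P(9.9 < X < 13.7): A: 0.485336; B: 0.112479; C: 0.00489253; D: 0.191489.
By total probability, P(9.9 < X < 13.7) = 0.3·0.485336 + 0.3·0.112479 + 0.3·0.00489253 + 0.1·0.191489 = 0.199961.

0.200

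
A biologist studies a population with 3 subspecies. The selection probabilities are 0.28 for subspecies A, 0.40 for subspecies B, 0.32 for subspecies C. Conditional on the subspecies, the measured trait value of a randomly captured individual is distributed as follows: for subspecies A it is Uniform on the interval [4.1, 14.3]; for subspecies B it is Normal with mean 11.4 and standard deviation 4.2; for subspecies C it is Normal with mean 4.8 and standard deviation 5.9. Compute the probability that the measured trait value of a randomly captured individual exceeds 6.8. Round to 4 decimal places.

0.6687

Conditional on each subspecies, P(X > 6.8): A: 0.735294; B: 0.863294; C: 0.367311.
By total probability, P(X > 6.8) = 0.28·0.735294 + 0.4·0.863294 + 0.32·0.367311 = 0.668739.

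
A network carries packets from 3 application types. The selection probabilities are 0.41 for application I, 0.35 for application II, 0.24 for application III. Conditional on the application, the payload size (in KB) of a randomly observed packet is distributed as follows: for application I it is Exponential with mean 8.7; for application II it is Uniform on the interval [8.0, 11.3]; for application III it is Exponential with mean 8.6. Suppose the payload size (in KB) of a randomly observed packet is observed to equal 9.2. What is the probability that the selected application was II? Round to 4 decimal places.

Likelihoods f(9.2 | ·): I: 0.0399233; II: 0.30303; III: 0.039894.
Posterior ∝ prior × likelihood. Numerator for II: 0.35·0.30303 = 0.106061.
Normalizing constant: 0.41·0.0399233 + 0.35·0.30303 + 0.24·0.039894 = 0.132004.
P(II | observation) = 0.106061 / 0.132004 = 0.803467.

0.8035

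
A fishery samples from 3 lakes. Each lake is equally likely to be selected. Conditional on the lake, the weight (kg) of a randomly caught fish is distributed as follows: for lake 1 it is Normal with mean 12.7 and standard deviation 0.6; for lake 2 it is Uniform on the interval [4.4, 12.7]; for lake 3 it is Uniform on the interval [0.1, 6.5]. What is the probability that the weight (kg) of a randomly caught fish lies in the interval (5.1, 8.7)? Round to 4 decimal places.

Conditional on each lake, P(5.1 < X < 8.7): 1: 1.30839e-11; 2: 0.433735; 3: 0.21875.
By total probability, P(5.1 < X < 8.7) = 0.333333·1.30839e-11 + 0.333333·0.433735 + 0.333333·0.21875 = 0.217495.

0.2175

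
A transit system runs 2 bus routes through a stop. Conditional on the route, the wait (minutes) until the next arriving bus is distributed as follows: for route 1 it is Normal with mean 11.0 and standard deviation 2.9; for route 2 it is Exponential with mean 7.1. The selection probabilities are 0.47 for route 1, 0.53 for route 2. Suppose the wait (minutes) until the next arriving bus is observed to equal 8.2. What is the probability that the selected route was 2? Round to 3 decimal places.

Likelihoods f(8.2 | ·): 1: 0.0863142; 2: 0.0443774.
Posterior ∝ prior × likelihood. Numerator for 2: 0.53·0.0443774 = 0.02352.
Normalizing constant: 0.47·0.0863142 + 0.53·0.0443774 = 0.0640877.
P(2 | observation) = 0.02352 / 0.0640877 = 0.366998.

0.367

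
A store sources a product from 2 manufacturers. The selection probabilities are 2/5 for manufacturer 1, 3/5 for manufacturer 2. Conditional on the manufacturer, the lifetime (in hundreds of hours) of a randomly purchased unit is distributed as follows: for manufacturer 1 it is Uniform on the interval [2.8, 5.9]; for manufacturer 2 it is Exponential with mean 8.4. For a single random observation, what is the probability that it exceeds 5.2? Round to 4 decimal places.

Conditional on each manufacturer, P(X > 5.2): 1: 0.225806; 2: 0.538457.
By total probability, P(X > 5.2) = 0.4·0.225806 + 0.6·0.538457 = 0.413397.

0.4134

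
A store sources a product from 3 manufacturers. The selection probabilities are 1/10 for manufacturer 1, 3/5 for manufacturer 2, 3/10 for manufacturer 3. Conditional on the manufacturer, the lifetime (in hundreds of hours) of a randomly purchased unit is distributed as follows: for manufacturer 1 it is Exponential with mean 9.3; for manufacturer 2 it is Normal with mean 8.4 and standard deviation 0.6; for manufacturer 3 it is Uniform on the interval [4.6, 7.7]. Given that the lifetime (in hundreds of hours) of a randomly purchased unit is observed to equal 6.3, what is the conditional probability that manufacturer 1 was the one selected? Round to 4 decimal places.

0.0530

Likelihoods f(6.3 | ·): 1: 0.0546157; 2: 0.00145447; 3: 0.322581.
Posterior ∝ prior × likelihood. Numerator for 1: 0.1·0.0546157 = 0.00546157.
Normalizing constant: 0.1·0.0546157 + 0.6·0.00145447 + 0.3·0.322581 = 0.103108.
P(1 | observation) = 0.00546157 / 0.103108 = 0.0529692.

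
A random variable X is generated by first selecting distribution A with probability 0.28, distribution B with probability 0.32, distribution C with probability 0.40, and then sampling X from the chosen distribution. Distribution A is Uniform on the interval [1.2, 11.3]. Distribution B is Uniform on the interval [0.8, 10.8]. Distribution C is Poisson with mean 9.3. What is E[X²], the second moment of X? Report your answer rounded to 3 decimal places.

65.065

For each component E[X²] = Var + (mean)², giving A: 47.5633; B: 41.9733; C: 95.79.
Overall E[X²] = 0.28·47.5633 + 0.32·41.9733 + 0.4·95.79 = 65.0652.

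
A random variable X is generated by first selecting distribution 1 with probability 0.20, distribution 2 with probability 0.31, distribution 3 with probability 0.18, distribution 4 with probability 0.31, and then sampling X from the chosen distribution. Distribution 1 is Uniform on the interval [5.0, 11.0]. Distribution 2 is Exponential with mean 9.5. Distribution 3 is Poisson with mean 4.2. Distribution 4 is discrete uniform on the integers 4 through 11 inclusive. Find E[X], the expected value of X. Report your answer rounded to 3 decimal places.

Component means — 1: 8; 2: 9.5; 3: 4.2; 4: 7.5.
E[X] = 0.2·8 + 0.31·9.5 + 0.18·4.2 + 0.31·7.5 = 7.626.

7.626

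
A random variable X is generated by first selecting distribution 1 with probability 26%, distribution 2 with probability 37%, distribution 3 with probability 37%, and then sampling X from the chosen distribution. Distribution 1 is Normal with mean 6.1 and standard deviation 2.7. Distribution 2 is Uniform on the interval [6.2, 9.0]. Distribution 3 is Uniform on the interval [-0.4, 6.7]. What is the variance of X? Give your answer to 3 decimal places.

Per component, 1: μ=6.1, E[X²]=44.5; 2: μ=7.6, E[X²]=58.4133; 3: μ=3.15, E[X²]=14.1233.
E[X] = 0.26·6.1 + 0.37·7.6 + 0.37·3.15 = 5.5635.
E[X²] = 0.26·44.5 + 0.37·58.4133 + 0.37·14.1233 = 38.4086.
Var(X) = E[X²] − (E[X])² = 38.4086 − 30.9525 = 7.45603.

7.456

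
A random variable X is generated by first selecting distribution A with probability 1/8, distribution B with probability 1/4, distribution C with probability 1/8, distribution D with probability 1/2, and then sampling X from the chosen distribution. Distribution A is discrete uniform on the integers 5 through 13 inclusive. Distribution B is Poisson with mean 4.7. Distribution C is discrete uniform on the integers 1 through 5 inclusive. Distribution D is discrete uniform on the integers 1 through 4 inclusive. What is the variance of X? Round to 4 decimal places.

7.3752

Per component, A: μ=9, E[X²]=87.6667; B: μ=4.7, E[X²]=26.79; C: μ=3, E[X²]=11; D: μ=2.5, E[X²]=7.5.
E[X] = 0.125·9 + 0.25·4.7 + 0.125·3 + 0.5·2.5 = 3.925.
E[X²] = 0.125·87.6667 + 0.25·26.79 + 0.125·11 + 0.5·7.5 = 22.7808.
Var(X) = E[X²] − (E[X])² = 22.7808 − 15.4056 = 7.37521.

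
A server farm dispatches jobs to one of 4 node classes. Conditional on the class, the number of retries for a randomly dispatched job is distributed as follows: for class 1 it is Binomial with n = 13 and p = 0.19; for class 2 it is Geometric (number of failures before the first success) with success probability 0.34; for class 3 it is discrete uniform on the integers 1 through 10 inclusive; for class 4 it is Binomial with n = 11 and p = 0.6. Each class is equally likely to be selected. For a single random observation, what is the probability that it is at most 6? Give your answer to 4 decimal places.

Conditional on each class, P(X ≤ 6): 1: 0.994796; 2: 0.945448; 3: 0.6; 4: 0.467226.
By total probability, P(X ≤ 6) = 0.25·0.994796 + 0.25·0.945448 + 0.25·0.6 + 0.25·0.467226 = 0.751868.

0.7519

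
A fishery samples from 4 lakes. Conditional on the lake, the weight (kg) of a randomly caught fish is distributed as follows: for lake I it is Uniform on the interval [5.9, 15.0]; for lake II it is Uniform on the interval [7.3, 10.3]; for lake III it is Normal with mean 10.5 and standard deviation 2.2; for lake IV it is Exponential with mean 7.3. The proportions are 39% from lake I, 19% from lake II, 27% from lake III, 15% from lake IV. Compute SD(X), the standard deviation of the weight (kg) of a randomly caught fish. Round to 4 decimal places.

3.6802

Per component, I: μ=10.45, E[X²]=116.103; II: μ=8.8, E[X²]=78.19; III: μ=10.5, E[X²]=115.09; IV: μ=7.3, E[X²]=106.58.
E[X] = 0.39·10.45 + 0.19·8.8 + 0.27·10.5 + 0.15·7.3 = 9.6775.
E[X²] = 0.39·116.103 + 0.19·78.19 + 0.27·115.09 + 0.15·106.58 = 107.198.
Var(X) = E[X²] − (E[X])² = 107.198 − 93.654 = 13.5437.
SD(X) = √13.5437 = 3.68018.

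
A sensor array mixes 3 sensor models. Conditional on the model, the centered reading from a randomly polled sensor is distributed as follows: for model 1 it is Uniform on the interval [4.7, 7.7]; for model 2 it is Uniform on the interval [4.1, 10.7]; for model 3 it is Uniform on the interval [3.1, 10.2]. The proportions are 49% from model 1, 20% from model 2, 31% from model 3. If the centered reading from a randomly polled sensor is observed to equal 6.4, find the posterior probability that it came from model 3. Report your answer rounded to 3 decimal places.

0.184

Likelihoods f(6.4 | ·): 1: 0.333333; 2: 0.151515; 3: 0.140845.
Posterior ∝ prior × likelihood. Numerator for 3: 0.31·0.140845 = 0.043662.
Normalizing constant: 0.49·0.333333 + 0.2·0.151515 + 0.31·0.140845 = 0.237298.
P(3 | observation) = 0.043662 / 0.237298 = 0.183996.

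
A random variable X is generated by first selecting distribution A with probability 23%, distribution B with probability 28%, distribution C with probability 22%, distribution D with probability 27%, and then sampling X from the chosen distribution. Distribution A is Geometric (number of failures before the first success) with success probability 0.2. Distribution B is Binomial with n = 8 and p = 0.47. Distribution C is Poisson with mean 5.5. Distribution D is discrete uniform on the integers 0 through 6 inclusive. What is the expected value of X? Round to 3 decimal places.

Component means — A: 4; B: 3.76; C: 5.5; D: 3.
E[X] = 0.23·4 + 0.28·3.76 + 0.22·5.5 + 0.27·3 = 3.9928.

3.993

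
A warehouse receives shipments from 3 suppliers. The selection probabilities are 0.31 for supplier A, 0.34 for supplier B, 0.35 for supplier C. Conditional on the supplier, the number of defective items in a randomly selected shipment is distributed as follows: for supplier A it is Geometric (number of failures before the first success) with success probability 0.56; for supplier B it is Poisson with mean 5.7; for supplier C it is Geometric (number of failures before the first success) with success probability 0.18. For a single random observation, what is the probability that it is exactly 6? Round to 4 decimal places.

0.0746

Conditional on each supplier, P(X = 6): A: 0.00406354; B: 0.159382; C: 0.0547212.
By total probability, P(X = 6) = 0.31·0.00406354 + 0.34·0.159382 + 0.35·0.0547212 = 0.0746018.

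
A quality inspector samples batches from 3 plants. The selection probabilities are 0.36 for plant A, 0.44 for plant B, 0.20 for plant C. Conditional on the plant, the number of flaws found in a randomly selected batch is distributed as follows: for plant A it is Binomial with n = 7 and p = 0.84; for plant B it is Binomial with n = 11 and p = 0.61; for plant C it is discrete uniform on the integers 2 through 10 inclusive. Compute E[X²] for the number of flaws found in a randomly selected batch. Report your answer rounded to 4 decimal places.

42.2808

For each component E[X²] = Var + (mean)², giving A: 35.5152; B: 47.641; C: 42.6667.
Overall E[X²] = 0.36·35.5152 + 0.44·47.641 + 0.2·42.6667 = 42.2808.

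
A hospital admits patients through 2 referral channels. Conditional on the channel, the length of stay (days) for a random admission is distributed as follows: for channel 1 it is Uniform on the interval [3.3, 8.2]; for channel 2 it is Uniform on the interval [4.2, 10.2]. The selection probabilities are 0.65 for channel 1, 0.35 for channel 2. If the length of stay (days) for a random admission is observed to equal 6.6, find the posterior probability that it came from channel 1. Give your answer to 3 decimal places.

Likelihoods f(6.6 | ·): 1: 0.204082; 2: 0.166667.
Posterior ∝ prior × likelihood. Numerator for 1: 0.65·0.204082 = 0.132653.
Normalizing constant: 0.65·0.204082 + 0.35·0.166667 = 0.190986.
P(1 | observation) = 0.132653 / 0.190986 = 0.694568.

0.695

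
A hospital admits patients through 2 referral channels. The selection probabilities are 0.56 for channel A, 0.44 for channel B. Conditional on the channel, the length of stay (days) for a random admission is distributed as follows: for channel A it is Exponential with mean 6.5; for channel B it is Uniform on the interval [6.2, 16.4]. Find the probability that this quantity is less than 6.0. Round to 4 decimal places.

0.3375

Conditional on each channel, P(X < 6.0): A: 0.602705; B: 0.
By total probability, P(X < 6.0) = 0.56·0.602705 + 0.44·0 = 0.337515.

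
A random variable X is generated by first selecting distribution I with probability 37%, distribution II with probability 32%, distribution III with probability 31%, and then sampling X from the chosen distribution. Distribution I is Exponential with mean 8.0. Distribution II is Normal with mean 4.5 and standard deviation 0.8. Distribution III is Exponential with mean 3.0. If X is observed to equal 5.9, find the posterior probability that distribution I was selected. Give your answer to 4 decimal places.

0.3112

Likelihoods f(5.9 | ·): I: 0.0597885; II: 0.107847; III: 0.0466408.
Posterior ∝ prior × likelihood. Numerator for I: 0.37·0.0597885 = 0.0221218.
Normalizing constant: 0.37·0.0597885 + 0.32·0.107847 + 0.31·0.0466408 = 0.0710913.
P(I | observation) = 0.0221218 / 0.0710913 = 0.311174.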